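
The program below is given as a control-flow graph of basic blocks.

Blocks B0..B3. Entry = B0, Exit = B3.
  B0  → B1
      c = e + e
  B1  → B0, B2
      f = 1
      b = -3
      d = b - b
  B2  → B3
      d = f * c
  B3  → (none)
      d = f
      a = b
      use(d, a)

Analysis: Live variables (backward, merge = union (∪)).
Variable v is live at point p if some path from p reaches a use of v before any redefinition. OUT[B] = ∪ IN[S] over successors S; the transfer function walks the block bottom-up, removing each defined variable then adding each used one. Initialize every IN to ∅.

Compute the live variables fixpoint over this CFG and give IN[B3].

Per-block solution:
  B0: | IN={e} | OUT={c, e}
  B1: | IN={c, e} | OUT={b, c, e, f}
  B2: | IN={b, c, f} | OUT={b, f}
  B3: | IN={b, f} | OUT={}

B3 is the boundary node: OUT[B3] = {}
Applying B3's transfer function to that OUT value gives IN[B3] (row B3 above).

Answer: {b, f}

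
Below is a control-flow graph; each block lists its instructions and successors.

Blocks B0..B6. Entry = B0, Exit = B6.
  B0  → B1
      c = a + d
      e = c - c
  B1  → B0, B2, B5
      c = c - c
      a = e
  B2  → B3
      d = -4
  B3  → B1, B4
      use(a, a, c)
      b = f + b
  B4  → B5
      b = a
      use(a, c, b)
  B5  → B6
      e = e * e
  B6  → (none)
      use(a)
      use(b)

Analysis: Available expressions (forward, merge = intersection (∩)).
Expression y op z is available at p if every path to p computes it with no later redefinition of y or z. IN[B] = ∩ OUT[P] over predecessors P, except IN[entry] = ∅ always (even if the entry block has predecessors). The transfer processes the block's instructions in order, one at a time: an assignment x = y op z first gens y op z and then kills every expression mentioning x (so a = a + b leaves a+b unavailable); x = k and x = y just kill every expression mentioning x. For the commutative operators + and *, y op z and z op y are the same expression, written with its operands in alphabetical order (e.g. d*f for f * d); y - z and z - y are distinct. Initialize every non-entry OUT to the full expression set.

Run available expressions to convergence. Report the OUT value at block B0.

Answer: {a+d, c-c}

Trace:
Per-block solution:
  B0:   IN={}   OUT={a+d, c-c}
  B1:   IN={}   OUT={}
  B2:   IN={}   OUT={}
  B3:   IN={}   OUT={}
  B4:   IN={}   OUT={}
  B5:   IN={}   OUT={}
  B6:   IN={}   OUT={}

Merge at B0 (entry node, so the boundary value {} is joined with the incoming edge(s)): IN[B0] = {} ∩ OUT[B1] = {}
Applying B0's transfer function to that IN value gives OUT[B0] (row B0 above).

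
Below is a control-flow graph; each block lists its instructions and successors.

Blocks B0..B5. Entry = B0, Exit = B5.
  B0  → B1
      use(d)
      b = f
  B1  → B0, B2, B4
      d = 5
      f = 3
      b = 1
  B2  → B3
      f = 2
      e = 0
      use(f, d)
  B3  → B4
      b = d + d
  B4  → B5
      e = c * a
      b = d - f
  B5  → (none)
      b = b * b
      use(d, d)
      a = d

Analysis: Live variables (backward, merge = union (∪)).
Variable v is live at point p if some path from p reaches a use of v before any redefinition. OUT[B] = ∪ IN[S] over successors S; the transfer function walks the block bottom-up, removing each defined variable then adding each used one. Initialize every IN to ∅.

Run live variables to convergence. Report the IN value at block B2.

Fixpoint table:
  B0: | IN={a, c, d, f} | OUT={a, c}
  B1: | IN={a, c} | OUT={a, c, d, f}
  B2: | IN={a, c, d} | OUT={a, c, d, f}
  B3: | IN={a, c, d, f} | OUT={a, c, d, f}
  B4: | IN={a, c, d, f} | OUT={b, d}
  B5: | IN={b, d} | OUT={}

Merge at B2: OUT[B2] = IN[B3] = {a, c, d, f}
Applying B2's transfer function to that OUT value gives IN[B2] (row B2 above).

Answer: {a, c, d}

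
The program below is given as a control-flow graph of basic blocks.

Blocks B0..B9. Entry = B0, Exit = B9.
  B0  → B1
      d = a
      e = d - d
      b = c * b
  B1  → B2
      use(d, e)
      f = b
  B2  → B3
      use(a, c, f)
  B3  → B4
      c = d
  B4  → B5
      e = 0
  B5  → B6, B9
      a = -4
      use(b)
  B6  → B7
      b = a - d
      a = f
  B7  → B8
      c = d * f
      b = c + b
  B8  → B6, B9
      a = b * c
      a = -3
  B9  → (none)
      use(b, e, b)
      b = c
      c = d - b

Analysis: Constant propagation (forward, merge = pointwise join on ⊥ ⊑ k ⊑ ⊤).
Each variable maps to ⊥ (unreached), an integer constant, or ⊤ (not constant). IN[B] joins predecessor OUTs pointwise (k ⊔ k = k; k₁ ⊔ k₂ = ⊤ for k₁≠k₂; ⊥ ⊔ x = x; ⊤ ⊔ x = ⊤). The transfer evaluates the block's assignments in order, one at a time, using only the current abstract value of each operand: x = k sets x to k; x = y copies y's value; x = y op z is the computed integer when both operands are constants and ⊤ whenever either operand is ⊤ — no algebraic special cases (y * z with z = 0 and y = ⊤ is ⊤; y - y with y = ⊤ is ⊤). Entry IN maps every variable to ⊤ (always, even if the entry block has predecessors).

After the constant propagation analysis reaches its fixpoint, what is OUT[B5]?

Fixpoint table:
  B0: | IN=(all ⊤) | OUT=(all ⊤)
  B1: | IN=(all ⊤) | OUT=(all ⊤)
  B2: | IN=(all ⊤) | OUT=(all ⊤)
  B3: | IN=(all ⊤) | OUT=(all ⊤)
  B4: | IN=(all ⊤) | OUT={e:0; rest ⊤}
  B5: | IN={e:0; rest ⊤} | OUT={a:-4, e:0; rest ⊤}
  B6: | IN={e:0; rest ⊤} | OUT={e:0; rest ⊤}
  B7: | IN={e:0; rest ⊤} | OUT={e:0; rest ⊤}
  B8: | IN={e:0; rest ⊤} | OUT={a:-3, e:0; rest ⊤}
  B9: | IN={e:0; rest ⊤} | OUT={e:0; rest ⊤}

Merge at B5: IN[B5] = OUT[B4] = {a: ⊤, b: ⊤, c: ⊤, d: ⊤, e: 0, f: ⊤}
Applying B5's transfer function to that IN value gives OUT[B5] (row B5 above).

Answer: {a: -4, b: ⊤, c: ⊤, d: ⊤, e: 0, f: ⊤}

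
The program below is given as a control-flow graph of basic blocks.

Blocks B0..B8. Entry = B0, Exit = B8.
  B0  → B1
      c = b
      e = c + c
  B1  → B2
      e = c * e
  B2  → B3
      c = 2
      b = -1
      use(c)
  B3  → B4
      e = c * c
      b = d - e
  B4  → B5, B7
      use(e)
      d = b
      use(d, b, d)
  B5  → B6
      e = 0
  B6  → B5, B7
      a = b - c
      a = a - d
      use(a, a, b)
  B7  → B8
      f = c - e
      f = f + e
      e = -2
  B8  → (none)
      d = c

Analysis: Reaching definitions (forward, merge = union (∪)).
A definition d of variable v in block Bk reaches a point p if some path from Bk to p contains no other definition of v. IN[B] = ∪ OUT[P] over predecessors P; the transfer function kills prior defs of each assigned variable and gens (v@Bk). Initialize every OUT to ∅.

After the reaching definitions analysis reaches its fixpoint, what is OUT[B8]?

Answer: {a@B6, b@B3, c@B2, d@B8, e@B7, f@B7}

Derivation:
Per-block solution:
  B0:   IN={}   OUT={c@B0, e@B0}
  B1:   IN={c@B0, e@B0}   OUT={c@B0, e@B1}
  B2:   IN={c@B0, e@B1}   OUT={b@B2, c@B2, e@B1}
  B3:   IN={b@B2, c@B2, e@B1}   OUT={b@B3, c@B2, e@B3}
  B4:   IN={b@B3, c@B2, e@B3}   OUT={b@B3, c@B2, d@B4, e@B3}
  B5:   IN={a@B6, b@B3, c@B2, d@B4, e@B3, e@B5}   OUT={a@B6, b@B3, c@B2, d@B4, e@B5}
  B6:   IN={a@B6, b@B3, c@B2, d@B4, e@B5}   OUT={a@B6, b@B3, c@B2, d@B4, e@B5}
  B7:   IN={a@B6, b@B3, c@B2, d@B4, e@B3, e@B5}   OUT={a@B6, b@B3, c@B2, d@B4, e@B7, f@B7}
  B8:   IN={a@B6, b@B3, c@B2, d@B4, e@B7, f@B7}   OUT={a@B6, b@B3, c@B2, d@B8, e@B7, f@B7}

Merge at B8: IN[B8] = OUT[B7] = {a@B6, b@B3, c@B2, d@B4, e@B7, f@B7}
Applying B8's transfer function to that IN value gives OUT[B8] (row B8 above).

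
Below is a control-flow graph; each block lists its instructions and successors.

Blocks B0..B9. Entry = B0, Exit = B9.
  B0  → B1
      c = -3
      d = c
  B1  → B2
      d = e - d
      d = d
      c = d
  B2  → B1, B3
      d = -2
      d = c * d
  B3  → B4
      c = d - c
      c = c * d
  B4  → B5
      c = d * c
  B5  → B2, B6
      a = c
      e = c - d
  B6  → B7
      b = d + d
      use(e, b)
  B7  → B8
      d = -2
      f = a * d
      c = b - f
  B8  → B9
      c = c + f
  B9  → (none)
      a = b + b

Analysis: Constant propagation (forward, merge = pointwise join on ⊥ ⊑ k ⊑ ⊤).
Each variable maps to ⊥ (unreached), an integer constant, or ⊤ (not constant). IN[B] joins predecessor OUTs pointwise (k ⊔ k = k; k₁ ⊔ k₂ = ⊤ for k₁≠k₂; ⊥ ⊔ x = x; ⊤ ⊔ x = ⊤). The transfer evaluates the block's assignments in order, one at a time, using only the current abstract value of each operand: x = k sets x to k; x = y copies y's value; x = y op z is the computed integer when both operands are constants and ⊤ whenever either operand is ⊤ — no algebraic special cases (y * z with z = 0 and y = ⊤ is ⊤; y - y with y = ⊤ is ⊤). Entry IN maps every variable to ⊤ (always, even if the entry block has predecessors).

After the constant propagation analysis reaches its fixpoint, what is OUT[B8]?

Converged values:
  B0:  IN=(all ⊤)  OUT={c:-3, d:-3; rest ⊤}
  B1:  IN=(all ⊤)  OUT=(all ⊤)
  B2:  IN=(all ⊤)  OUT=(all ⊤)
  B3:  IN=(all ⊤)  OUT=(all ⊤)
  B4:  IN=(all ⊤)  OUT=(all ⊤)
  B5:  IN=(all ⊤)  OUT=(all ⊤)
  B6:  IN=(all ⊤)  OUT=(all ⊤)
  B7:  IN=(all ⊤)  OUT={d:-2; rest ⊤}
  B8:  IN={d:-2; rest ⊤}  OUT={d:-2; rest ⊤}
  B9:  IN={d:-2; rest ⊤}  OUT={d:-2; rest ⊤}

Merge at B8: IN[B8] = OUT[B7] = {a: ⊤, b: ⊤, c: ⊤, d: -2, e: ⊤, f: ⊤}
Applying B8's transfer function to that IN value gives OUT[B8] (row B8 above).

Answer: {a: ⊤, b: ⊤, c: ⊤, d: -2, e: ⊤, f: ⊤}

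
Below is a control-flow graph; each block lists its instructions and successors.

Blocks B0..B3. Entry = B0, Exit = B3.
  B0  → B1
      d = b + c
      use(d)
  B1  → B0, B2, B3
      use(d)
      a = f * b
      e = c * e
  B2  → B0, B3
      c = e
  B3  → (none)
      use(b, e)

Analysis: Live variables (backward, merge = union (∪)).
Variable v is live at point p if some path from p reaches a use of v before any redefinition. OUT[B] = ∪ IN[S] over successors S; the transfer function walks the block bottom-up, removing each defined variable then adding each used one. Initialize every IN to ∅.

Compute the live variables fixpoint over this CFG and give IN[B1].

Converged values:
  B0: | IN={b, c, e, f} | OUT={b, c, d, e, f}
  B1: | IN={b, c, d, e, f} | OUT={b, c, e, f}
  B2: | IN={b, e, f} | OUT={b, c, e, f}
  B3: | IN={b, e} | OUT={}

Merge at B1: OUT[B1] = IN[B0] ⊔ IN[B2] ⊔ IN[B3] = {b, c, e, f}
Applying B1's transfer function to that OUT value gives IN[B1] (row B1 above).

Answer: {b, c, d, e, f}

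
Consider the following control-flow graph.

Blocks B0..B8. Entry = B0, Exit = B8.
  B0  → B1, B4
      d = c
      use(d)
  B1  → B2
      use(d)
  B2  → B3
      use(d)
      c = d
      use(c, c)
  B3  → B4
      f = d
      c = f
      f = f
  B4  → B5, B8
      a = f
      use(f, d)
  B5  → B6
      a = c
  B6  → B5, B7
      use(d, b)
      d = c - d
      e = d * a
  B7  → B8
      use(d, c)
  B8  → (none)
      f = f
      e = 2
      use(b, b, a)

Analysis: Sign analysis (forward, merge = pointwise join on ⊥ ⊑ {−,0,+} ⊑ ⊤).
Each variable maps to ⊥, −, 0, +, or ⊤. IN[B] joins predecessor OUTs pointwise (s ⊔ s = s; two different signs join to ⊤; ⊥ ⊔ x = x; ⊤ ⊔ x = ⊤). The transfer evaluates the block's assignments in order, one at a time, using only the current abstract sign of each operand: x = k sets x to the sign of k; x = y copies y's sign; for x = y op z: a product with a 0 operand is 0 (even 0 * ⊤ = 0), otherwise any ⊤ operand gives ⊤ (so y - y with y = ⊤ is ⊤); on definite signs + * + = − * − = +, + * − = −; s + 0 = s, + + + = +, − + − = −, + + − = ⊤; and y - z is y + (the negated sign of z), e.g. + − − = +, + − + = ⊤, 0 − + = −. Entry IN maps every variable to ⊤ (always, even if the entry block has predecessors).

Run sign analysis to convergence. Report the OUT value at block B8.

Answer: {a: ⊤, b: ⊤, c: ⊤, d: ⊤, e: +, f: ⊤}

Working:
Per-block solution:
  B0:  IN=(all ⊤)  OUT=(all ⊤)
  B1:  IN=(all ⊤)  OUT=(all ⊤)
  B2:  IN=(all ⊤)  OUT=(all ⊤)
  B3:  IN=(all ⊤)  OUT=(all ⊤)
  B4:  IN=(all ⊤)  OUT=(all ⊤)
  B5:  IN=(all ⊤)  OUT=(all ⊤)
  B6:  IN=(all ⊤)  OUT=(all ⊤)
  B7:  IN=(all ⊤)  OUT=(all ⊤)
  B8:  IN=(all ⊤)  OUT={e:+; rest ⊤}

Merge at B8: IN[B8] = OUT[B4] ⊔ OUT[B7] = {a: ⊤, b: ⊤, c: ⊤, d: ⊤, e: ⊤, f: ⊤}
Applying B8's transfer function to that IN value gives OUT[B8] (row B8 above).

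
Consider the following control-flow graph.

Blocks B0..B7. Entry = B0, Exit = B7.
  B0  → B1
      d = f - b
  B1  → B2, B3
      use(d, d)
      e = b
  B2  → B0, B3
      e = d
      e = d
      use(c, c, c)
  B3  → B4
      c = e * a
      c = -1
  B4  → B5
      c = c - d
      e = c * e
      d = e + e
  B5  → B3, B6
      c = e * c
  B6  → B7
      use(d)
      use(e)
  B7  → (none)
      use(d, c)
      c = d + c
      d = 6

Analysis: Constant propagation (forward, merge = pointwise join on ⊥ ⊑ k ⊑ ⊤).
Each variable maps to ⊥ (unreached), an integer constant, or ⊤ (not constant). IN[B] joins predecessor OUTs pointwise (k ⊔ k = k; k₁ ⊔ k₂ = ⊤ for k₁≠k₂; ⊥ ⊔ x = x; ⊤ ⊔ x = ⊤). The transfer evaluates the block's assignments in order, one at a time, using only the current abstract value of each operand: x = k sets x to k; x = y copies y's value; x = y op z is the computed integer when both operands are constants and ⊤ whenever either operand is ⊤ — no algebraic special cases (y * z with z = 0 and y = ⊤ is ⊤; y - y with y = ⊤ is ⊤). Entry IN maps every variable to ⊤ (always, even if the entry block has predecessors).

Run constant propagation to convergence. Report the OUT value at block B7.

Per-block solution:
  B0:  IN=(all ⊤)  OUT=(all ⊤)
  B1:  IN=(all ⊤)  OUT=(all ⊤)
  B2:  IN=(all ⊤)  OUT=(all ⊤)
  B3:  IN=(all ⊤)  OUT={c:-1; rest ⊤}
  B4:  IN={c:-1; rest ⊤}  OUT=(all ⊤)
  B5:  IN=(all ⊤)  OUT=(all ⊤)
  B6:  IN=(all ⊤)  OUT=(all ⊤)
  B7:  IN=(all ⊤)  OUT={d:6; rest ⊤}

Merge at B7: IN[B7] = OUT[B6] = {a: ⊤, b: ⊤, c: ⊤, d: ⊤, e: ⊤, f: ⊤}
Applying B7's transfer function to that IN value gives OUT[B7] (row B7 above).

Answer: {a: ⊤, b: ⊤, c: ⊤, d: 6, e: ⊤, f: ⊤}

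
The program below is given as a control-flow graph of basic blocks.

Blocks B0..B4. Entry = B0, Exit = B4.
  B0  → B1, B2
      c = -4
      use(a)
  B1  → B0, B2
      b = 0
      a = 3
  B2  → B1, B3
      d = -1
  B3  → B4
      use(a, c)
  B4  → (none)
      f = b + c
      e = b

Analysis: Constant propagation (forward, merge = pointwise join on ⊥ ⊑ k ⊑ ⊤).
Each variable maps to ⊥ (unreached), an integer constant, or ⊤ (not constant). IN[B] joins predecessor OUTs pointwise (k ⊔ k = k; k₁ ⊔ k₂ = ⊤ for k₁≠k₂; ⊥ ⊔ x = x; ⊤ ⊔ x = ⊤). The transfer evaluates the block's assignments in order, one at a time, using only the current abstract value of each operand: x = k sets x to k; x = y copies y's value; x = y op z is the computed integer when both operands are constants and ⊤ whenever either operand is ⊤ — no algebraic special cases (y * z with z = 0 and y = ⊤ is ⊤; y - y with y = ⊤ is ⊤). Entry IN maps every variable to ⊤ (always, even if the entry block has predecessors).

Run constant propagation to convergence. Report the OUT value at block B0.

Converged values:
  B0:   IN=(all ⊤)   OUT={c:-4; rest ⊤}
  B1:   IN={c:-4; rest ⊤}   OUT={a:3, b:0, c:-4; rest ⊤}
  B2:   IN={c:-4; rest ⊤}   OUT={c:-4, d:-1; rest ⊤}
  B3:   IN={c:-4, d:-1; rest ⊤}   OUT={c:-4, d:-1; rest ⊤}
  B4:   IN={c:-4, d:-1; rest ⊤}   OUT={c:-4, d:-1; rest ⊤}

Merge at B0 (entry node, so the boundary value (all ⊤) is joined with the incoming edge(s)): IN[B0] = (all ⊤) ⊔ OUT[B1] = {a: ⊤, b: ⊤, c: ⊤, d: ⊤, e: ⊤, f: ⊤}
Applying B0's transfer function to that IN value gives OUT[B0] (row B0 above).

Answer: {a: ⊤, b: ⊤, c: -4, d: ⊤, e: ⊤, f: ⊤}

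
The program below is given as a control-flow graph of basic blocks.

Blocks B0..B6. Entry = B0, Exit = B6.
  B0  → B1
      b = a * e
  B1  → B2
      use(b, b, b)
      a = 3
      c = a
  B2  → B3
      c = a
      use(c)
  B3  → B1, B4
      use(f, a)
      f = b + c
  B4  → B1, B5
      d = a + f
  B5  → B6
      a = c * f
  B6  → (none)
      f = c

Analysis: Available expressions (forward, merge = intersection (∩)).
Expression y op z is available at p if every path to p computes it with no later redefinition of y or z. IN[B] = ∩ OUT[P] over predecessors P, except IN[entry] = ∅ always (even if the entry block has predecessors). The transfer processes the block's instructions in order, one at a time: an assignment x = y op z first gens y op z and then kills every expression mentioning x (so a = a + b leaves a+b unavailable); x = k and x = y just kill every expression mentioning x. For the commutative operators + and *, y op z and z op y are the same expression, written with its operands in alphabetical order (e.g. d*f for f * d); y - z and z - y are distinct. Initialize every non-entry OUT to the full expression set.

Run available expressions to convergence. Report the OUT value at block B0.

Per-block solution:
  B0: | IN={} | OUT={a*e}
  B1: | IN={} | OUT={}
  B2: | IN={} | OUT={}
  B3: | IN={} | OUT={b+c}
  B4: | IN={b+c} | OUT={a+f, b+c}
  B5: | IN={a+f, b+c} | OUT={b+c, c*f}
  B6: | IN={b+c, c*f} | OUT={b+c}

B0 is the boundary node: IN[B0] = {}
Applying B0's transfer function to that IN value gives OUT[B0] (row B0 above).

Answer: {a*e}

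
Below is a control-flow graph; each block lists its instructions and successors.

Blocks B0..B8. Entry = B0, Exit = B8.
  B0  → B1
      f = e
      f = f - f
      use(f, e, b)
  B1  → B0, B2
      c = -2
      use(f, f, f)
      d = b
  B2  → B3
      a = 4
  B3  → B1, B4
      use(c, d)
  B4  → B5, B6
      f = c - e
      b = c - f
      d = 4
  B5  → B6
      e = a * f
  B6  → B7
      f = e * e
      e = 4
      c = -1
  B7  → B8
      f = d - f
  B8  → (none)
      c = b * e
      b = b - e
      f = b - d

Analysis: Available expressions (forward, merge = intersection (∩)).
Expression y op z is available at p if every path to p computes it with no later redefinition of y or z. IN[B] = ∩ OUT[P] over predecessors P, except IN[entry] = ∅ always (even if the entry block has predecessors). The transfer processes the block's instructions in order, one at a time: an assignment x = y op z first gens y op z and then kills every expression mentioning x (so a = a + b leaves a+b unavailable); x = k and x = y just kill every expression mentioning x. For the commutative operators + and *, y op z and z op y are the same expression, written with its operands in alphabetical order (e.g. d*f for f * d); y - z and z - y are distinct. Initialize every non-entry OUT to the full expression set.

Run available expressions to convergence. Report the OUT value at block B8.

Answer: {b-d}

Working:
Converged values:
  B0:   IN={}   OUT={}
  B1:   IN={}   OUT={}
  B2:   IN={}   OUT={}
  B3:   IN={}   OUT={}
  B4:   IN={}   OUT={c-e, c-f}
  B5:   IN={c-e, c-f}   OUT={a*f, c-f}
  B6:   IN={c-f}   OUT={}
  B7:   IN={}   OUT={}
  B8:   IN={}   OUT={b-d}

Merge at B8: IN[B8] = OUT[B7] = {}
Applying B8's transfer function to that IN value gives OUT[B8] (row B8 above).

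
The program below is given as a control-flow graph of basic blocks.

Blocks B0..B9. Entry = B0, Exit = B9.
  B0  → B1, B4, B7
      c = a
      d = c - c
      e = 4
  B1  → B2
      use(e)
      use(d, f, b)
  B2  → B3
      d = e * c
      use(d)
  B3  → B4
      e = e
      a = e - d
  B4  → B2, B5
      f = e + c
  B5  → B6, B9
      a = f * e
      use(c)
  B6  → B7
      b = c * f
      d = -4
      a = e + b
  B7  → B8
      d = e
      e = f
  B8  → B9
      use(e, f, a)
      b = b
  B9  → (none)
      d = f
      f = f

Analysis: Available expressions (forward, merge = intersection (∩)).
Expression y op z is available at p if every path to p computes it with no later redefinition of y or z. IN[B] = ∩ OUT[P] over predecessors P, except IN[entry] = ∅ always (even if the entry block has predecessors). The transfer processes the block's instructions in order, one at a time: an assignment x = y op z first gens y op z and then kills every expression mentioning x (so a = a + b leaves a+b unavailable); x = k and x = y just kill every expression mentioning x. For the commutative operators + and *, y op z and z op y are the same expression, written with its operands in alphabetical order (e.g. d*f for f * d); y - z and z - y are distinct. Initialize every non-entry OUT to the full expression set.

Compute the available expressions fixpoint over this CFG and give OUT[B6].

Per-block solution:
  B0:  IN={}  OUT={c-c}
  B1:  IN={c-c}  OUT={c-c}
  B2:  IN={c-c}  OUT={c*e, c-c}
  B3:  IN={c*e, c-c}  OUT={c-c, e-d}
  B4:  IN={c-c}  OUT={c+e, c-c}
  B5:  IN={c+e, c-c}  OUT={c+e, c-c, e*f}
  B6:  IN={c+e, c-c, e*f}  OUT={b+e, c*f, c+e, c-c, e*f}
  B7:  IN={c-c}  OUT={c-c}
  B8:  IN={c-c}  OUT={c-c}
  B9:  IN={c-c}  OUT={c-c}

Merge at B6: IN[B6] = OUT[B5] = {c+e, c-c, e*f}
Applying B6's transfer function to that IN value gives OUT[B6] (row B6 above).

Answer: {b+e, c*f, c+e, c-c, e*f}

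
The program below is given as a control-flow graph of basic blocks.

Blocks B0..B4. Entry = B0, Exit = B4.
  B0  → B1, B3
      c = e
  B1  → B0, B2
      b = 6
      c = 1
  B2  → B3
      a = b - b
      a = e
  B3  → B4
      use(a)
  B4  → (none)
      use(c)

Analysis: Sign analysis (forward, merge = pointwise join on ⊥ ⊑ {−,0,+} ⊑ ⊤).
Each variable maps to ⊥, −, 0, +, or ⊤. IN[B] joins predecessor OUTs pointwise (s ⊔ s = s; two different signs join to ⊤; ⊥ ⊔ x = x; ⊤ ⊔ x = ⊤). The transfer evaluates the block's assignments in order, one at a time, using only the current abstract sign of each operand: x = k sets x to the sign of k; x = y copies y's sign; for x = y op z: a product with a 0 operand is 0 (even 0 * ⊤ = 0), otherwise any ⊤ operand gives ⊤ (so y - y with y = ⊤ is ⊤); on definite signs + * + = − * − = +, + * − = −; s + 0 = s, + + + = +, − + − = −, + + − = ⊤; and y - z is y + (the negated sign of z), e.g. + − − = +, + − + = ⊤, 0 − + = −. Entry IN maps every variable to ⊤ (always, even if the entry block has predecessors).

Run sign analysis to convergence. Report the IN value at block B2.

Answer: {a: ⊤, b: +, c: +, d: ⊤, e: ⊤, f: ⊤}

Working:
Per-block solution:
  B0:   IN=(all ⊤)   OUT=(all ⊤)
  B1:   IN=(all ⊤)   OUT={b:+, c:+; rest ⊤}
  B2:   IN={b:+, c:+; rest ⊤}   OUT={b:+, c:+; rest ⊤}
  B3:   IN=(all ⊤)   OUT=(all ⊤)
  B4:   IN=(all ⊤)   OUT=(all ⊤)

Merge at B2: IN[B2] = OUT[B1] = {a: ⊤, b: +, c: +, d: ⊤, e: ⊤, f: ⊤}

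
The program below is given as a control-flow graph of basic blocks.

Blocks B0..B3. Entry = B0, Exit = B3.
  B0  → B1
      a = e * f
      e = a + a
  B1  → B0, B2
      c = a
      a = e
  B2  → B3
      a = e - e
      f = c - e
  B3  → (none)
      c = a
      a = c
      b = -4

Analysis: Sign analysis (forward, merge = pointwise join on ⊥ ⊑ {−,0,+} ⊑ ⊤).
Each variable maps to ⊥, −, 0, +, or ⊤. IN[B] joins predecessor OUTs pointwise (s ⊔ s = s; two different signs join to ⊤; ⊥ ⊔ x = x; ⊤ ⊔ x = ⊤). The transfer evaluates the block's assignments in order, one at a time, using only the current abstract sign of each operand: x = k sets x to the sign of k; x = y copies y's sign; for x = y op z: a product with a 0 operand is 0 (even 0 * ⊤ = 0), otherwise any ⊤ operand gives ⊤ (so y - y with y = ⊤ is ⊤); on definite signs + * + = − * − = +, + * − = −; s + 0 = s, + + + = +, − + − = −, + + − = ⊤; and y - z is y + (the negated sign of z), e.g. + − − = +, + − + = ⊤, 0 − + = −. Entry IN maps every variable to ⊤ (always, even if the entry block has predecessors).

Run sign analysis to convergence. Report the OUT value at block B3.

Answer: {a: ⊤, b: -, c: ⊤, d: ⊤, e: ⊤, f: ⊤}

Trace:
Per-block solution:
  B0:   IN=(all ⊤)   OUT=(all ⊤)
  B1:   IN=(all ⊤)   OUT=(all ⊤)
  B2:   IN=(all ⊤)   OUT=(all ⊤)
  B3:   IN=(all ⊤)   OUT={b:-; rest ⊤}

Merge at B3: IN[B3] = OUT[B2] = {a: ⊤, b: ⊤, c: ⊤, d: ⊤, e: ⊤, f: ⊤}
Applying B3's transfer function to that IN value gives OUT[B3] (row B3 above).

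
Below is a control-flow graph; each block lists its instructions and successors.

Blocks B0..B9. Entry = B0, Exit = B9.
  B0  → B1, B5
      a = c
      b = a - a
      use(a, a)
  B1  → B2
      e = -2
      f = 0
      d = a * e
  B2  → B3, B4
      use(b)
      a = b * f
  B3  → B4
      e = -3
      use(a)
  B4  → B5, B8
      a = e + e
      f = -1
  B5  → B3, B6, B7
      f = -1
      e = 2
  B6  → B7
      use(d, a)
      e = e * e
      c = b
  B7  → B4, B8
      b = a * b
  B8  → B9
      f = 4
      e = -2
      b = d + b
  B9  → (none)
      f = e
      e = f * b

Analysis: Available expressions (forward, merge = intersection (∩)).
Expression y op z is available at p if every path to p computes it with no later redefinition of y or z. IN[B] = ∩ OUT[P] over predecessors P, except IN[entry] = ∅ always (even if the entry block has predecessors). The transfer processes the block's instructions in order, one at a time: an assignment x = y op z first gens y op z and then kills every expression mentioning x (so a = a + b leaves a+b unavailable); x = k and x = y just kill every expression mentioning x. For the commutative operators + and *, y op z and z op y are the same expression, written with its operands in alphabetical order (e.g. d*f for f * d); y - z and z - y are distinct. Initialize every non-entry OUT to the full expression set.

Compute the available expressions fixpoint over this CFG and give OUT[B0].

Per-block solution:
  B0:   IN={}   OUT={a-a}
  B1:   IN={a-a}   OUT={a*e, a-a}
  B2:   IN={a*e, a-a}   OUT={b*f}
  B3:   IN={}   OUT={}
  B4:   IN={}   OUT={e+e}
  B5:   IN={}   OUT={}
  B6:   IN={}   OUT={}
  B7:   IN={}   OUT={}
  B8:   IN={}   OUT={}
  B9:   IN={}   OUT={b*f}

B0 is the boundary node: IN[B0] = {}
Applying B0's transfer function to that IN value gives OUT[B0] (row B0 above).

Answer: {a-a}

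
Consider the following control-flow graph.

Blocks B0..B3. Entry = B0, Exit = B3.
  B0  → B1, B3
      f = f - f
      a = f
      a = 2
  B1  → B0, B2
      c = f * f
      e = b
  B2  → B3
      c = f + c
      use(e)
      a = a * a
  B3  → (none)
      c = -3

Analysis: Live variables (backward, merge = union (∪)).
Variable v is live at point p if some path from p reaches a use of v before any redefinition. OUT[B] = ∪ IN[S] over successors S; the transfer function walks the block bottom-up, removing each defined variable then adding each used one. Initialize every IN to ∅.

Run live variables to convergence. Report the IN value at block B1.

Fixpoint table:
  B0:  IN={b, f}  OUT={a, b, f}
  B1:  IN={a, b, f}  OUT={a, b, c, e, f}
  B2:  IN={a, c, e, f}  OUT={}
  B3:  IN={}  OUT={}

Merge at B1: OUT[B1] = IN[B0] ⊔ IN[B2] = {a, b, c, e, f}
Applying B1's transfer function to that OUT value gives IN[B1] (row B1 above).

Answer: {a, b, f}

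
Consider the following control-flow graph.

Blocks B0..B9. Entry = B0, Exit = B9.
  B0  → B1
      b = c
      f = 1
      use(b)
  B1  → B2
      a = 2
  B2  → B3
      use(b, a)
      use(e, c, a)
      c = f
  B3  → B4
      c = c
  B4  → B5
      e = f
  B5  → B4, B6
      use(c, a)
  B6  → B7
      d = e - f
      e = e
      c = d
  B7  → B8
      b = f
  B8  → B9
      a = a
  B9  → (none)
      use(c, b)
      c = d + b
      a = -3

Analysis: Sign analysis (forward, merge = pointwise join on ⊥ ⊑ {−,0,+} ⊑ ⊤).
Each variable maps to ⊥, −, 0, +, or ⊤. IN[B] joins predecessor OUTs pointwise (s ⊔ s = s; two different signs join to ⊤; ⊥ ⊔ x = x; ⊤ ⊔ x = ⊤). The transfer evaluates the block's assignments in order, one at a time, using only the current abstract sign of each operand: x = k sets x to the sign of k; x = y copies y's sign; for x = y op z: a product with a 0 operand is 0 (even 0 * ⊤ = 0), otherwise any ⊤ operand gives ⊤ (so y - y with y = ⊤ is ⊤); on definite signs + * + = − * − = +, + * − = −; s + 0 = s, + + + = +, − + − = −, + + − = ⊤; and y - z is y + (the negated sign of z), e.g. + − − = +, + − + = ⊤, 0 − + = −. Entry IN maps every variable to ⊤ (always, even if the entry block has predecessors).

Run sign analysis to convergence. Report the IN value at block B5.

Answer: {a: +, b: ⊤, c: +, d: ⊤, e: +, f: +}

Derivation:
Per-block solution:
  B0:   IN=(all ⊤)   OUT={f:+; rest ⊤}
  B1:   IN={f:+; rest ⊤}   OUT={a:+, f:+; rest ⊤}
  B2:   IN={a:+, f:+; rest ⊤}   OUT={a:+, c:+, f:+; rest ⊤}
  B3:   IN={a:+, c:+, f:+; rest ⊤}   OUT={a:+, c:+, f:+; rest ⊤}
  B4:   IN={a:+, c:+, f:+; rest ⊤}   OUT={a:+, c:+, e:+, f:+; rest ⊤}
  B5:   IN={a:+, c:+, e:+, f:+; rest ⊤}   OUT={a:+, c:+, e:+, f:+; rest ⊤}
  B6:   IN={a:+, c:+, e:+, f:+; rest ⊤}   OUT={a:+, e:+, f:+; rest ⊤}
  B7:   IN={a:+, e:+, f:+; rest ⊤}   OUT={a:+, b:+, e:+, f:+; rest ⊤}
  B8:   IN={a:+, b:+, e:+, f:+; rest ⊤}   OUT={a:+, b:+, e:+, f:+; rest ⊤}
  B9:   IN={a:+, b:+, e:+, f:+; rest ⊤}   OUT={a:-, b:+, e:+, f:+; rest ⊤}

Merge at B5: IN[B5] = OUT[B4] = {a: +, b: ⊤, c: +, d: ⊤, e: +, f: +}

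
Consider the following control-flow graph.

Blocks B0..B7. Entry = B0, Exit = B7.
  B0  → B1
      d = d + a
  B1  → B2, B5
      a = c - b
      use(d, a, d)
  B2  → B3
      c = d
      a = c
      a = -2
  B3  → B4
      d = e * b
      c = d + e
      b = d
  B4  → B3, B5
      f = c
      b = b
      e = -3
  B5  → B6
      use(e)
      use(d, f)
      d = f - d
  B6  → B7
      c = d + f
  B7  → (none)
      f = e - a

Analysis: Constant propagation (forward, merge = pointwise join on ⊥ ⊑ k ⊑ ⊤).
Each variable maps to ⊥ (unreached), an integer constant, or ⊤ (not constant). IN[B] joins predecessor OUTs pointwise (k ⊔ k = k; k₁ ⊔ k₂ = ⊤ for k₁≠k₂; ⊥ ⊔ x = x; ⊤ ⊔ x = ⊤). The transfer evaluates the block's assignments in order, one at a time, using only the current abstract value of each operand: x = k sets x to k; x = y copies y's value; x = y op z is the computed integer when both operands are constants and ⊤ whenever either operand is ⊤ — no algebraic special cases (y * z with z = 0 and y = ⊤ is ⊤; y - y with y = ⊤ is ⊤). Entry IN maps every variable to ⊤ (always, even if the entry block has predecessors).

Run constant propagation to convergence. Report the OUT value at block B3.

Answer: {a: -2, b: ⊤, c: ⊤, d: ⊤, e: ⊤, f: ⊤}

Working:
Per-block solution:
  B0:  IN=(all ⊤)  OUT=(all ⊤)
  B1:  IN=(all ⊤)  OUT=(all ⊤)
  B2:  IN=(all ⊤)  OUT={a:-2; rest ⊤}
  B3:  IN={a:-2; rest ⊤}  OUT={a:-2; rest ⊤}
  B4:  IN={a:-2; rest ⊤}  OUT={a:-2, e:-3; rest ⊤}
  B5:  IN=(all ⊤)  OUT=(all ⊤)
  B6:  IN=(all ⊤)  OUT=(all ⊤)
  B7:  IN=(all ⊤)  OUT=(all ⊤)

Merge at B3: IN[B3] = OUT[B2] ⊔ OUT[B4] = {a: -2, b: ⊤, c: ⊤, d: ⊤, e: ⊤, f: ⊤}
Applying B3's transfer function to that IN value gives OUT[B3] (row B3 above).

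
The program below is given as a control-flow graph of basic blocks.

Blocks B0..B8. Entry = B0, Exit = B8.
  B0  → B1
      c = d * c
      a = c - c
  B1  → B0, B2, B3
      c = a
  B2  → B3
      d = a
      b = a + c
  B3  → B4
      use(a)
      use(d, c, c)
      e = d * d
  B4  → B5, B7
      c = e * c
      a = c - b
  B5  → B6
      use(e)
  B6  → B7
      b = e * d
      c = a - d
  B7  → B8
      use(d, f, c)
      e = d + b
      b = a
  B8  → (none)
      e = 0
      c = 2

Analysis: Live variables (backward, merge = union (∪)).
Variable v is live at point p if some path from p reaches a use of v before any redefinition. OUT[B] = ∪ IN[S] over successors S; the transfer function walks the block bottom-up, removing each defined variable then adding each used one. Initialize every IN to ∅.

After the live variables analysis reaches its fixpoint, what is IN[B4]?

Answer: {b, c, d, e, f}

Derivation:
Per-block solution:
  B0: | IN={b, c, d, f} | OUT={a, b, d, f}
  B1: | IN={a, b, d, f} | OUT={a, b, c, d, f}
  B2: | IN={a, c, f} | OUT={a, b, c, d, f}
  B3: | IN={a, b, c, d, f} | OUT={b, c, d, e, f}
  B4: | IN={b, c, d, e, f} | OUT={a, b, c, d, e, f}
  B5: | IN={a, d, e, f} | OUT={a, d, e, f}
  B6: | IN={a, d, e, f} | OUT={a, b, c, d, f}
  B7: | IN={a, b, c, d, f} | OUT={}
  B8: | IN={} | OUT={}

Merge at B4: OUT[B4] = IN[B5] ⊔ IN[B7] = {a, b, c, d, e, f}
Applying B4's transfer function to that OUT value gives IN[B4] (row B4 above).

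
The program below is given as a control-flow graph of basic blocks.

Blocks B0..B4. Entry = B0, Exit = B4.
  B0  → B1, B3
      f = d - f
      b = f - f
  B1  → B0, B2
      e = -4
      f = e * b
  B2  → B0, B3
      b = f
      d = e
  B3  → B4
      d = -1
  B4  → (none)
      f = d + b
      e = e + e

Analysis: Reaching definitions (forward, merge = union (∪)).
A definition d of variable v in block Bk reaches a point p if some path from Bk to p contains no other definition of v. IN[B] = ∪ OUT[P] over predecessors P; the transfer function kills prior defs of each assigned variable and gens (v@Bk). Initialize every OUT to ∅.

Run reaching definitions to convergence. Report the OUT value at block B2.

Per-block solution:
  B0:   IN={b@B0, b@B2, d@B2, e@B1, f@B1}   OUT={b@B0, d@B2, e@B1, f@B0}
  B1:   IN={b@B0, d@B2, e@B1, f@B0}   OUT={b@B0, d@B2, e@B1, f@B1}
  B2:   IN={b@B0, d@B2, e@B1, f@B1}   OUT={b@B2, d@B2, e@B1, f@B1}
  B3:   IN={b@B0, b@B2, d@B2, e@B1, f@B0, f@B1}   OUT={b@B0, b@B2, d@B3, e@B1, f@B0, f@B1}
  B4:   IN={b@B0, b@B2, d@B3, e@B1, f@B0, f@B1}   OUT={b@B0, b@B2, d@B3, e@B4, f@B4}

Merge at B2: IN[B2] = OUT[B1] = {b@B0, d@B2, e@B1, f@B1}
Applying B2's transfer function to that IN value gives OUT[B2] (row B2 above).

Answer: {b@B2, d@B2, e@B1, f@B1}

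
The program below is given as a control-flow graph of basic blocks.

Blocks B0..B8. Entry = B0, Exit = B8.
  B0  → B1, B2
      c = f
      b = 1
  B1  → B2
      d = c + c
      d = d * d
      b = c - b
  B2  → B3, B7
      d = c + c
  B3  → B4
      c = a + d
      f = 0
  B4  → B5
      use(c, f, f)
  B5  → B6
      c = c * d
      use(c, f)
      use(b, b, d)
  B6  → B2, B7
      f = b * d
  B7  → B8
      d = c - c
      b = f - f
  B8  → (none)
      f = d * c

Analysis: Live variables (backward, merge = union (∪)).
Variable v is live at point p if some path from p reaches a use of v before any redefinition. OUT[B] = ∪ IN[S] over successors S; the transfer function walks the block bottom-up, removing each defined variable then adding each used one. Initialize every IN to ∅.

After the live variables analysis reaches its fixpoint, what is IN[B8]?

Answer: {c, d}

Derivation:
Per-block solution:
  B0:  IN={a, f}  OUT={a, b, c, f}
  B1:  IN={a, b, c, f}  OUT={a, b, c, f}
  B2:  IN={a, b, c, f}  OUT={a, b, c, d, f}
  B3:  IN={a, b, d}  OUT={a, b, c, d, f}
  B4:  IN={a, b, c, d, f}  OUT={a, b, c, d, f}
  B5:  IN={a, b, c, d, f}  OUT={a, b, c, d}
  B6:  IN={a, b, c, d}  OUT={a, b, c, f}
  B7:  IN={c, f}  OUT={c, d}
  B8:  IN={c, d}  OUT={}

B8 is the boundary node: OUT[B8] = {}
Applying B8's transfer function to that OUT value gives IN[B8] (row B8 above).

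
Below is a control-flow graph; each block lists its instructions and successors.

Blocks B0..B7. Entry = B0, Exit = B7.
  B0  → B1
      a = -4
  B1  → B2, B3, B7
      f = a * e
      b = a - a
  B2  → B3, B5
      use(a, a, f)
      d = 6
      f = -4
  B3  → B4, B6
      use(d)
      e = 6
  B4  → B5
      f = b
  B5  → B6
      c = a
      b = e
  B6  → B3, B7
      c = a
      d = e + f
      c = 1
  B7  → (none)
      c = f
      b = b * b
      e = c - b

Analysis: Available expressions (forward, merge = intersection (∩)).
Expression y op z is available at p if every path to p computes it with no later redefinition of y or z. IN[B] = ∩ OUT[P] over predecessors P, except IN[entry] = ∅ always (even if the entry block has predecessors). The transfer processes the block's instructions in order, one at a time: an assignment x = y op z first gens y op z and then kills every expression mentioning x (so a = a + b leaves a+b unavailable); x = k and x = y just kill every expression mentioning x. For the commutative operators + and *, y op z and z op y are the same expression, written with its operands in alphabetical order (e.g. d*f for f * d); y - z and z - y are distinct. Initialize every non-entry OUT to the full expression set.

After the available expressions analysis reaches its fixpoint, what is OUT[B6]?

Per-block solution:
  B0: | IN={} | OUT={}
  B1: | IN={} | OUT={a*e, a-a}
  B2: | IN={a*e, a-a} | OUT={a*e, a-a}
  B3: | IN={a-a} | OUT={a-a}
  B4: | IN={a-a} | OUT={a-a}
  B5: | IN={a-a} | OUT={a-a}
  B6: | IN={a-a} | OUT={a-a, e+f}
  B7: | IN={a-a} | OUT={a-a, c-b}

Merge at B6: IN[B6] = OUT[B3] ∩ OUT[B5] = {a-a}
Applying B6's transfer function to that IN value gives OUT[B6] (row B6 above).

Answer: {a-a, e+f}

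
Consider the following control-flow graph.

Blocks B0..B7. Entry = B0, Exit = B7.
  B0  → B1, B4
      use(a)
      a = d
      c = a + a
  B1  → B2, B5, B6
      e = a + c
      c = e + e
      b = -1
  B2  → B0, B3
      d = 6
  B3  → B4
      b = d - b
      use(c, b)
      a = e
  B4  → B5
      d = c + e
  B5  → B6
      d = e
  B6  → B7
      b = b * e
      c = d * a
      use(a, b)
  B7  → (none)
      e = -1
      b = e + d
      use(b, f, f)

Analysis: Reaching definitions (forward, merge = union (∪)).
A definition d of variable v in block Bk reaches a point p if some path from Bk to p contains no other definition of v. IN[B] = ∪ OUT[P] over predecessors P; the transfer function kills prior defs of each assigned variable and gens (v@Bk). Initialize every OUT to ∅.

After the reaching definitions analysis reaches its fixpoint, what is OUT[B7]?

Answer: {a@B0, a@B3, b@B7, c@B6, d@B2, d@B5, e@B7}

Derivation:
Converged values:
  B0: | IN={a@B0, b@B1, c@B1, d@B2, e@B1} | OUT={a@B0, b@B1, c@B0, d@B2, e@B1}
  B1: | IN={a@B0, b@B1, c@B0, d@B2, e@B1} | OUT={a@B0, b@B1, c@B1, d@B2, e@B1}
  B2: | IN={a@B0, b@B1, c@B1, d@B2, e@B1} | OUT={a@B0, b@B1, c@B1, d@B2, e@B1}
  B3: | IN={a@B0, b@B1, c@B1, d@B2, e@B1} | OUT={a@B3, b@B3, c@B1, d@B2, e@B1}
  B4: | IN={a@B0, a@B3, b@B1, b@B3, c@B0, c@B1, d@B2, e@B1} | OUT={a@B0, a@B3, b@B1, b@B3, c@B0, c@B1, d@B4, e@B1}
  B5: | IN={a@B0, a@B3, b@B1, b@B3, c@B0, c@B1, d@B2, d@B4, e@B1} | OUT={a@B0, a@B3, b@B1, b@B3, c@B0, c@B1, d@B5, e@B1}
  B6: | IN={a@B0, a@B3, b@B1, b@B3, c@B0, c@B1, d@B2, d@B5, e@B1} | OUT={a@B0, a@B3, b@B6, c@B6, d@B2, d@B5, e@B1}
  B7: | IN={a@B0, a@B3, b@B6, c@B6, d@B2, d@B5, e@B1} | OUT={a@B0, a@B3, b@B7, c@B6, d@B2, d@B5, e@B7}

Merge at B7: IN[B7] = OUT[B6] = {a@B0, a@B3, b@B6, c@B6, d@B2, d@B5, e@B1}
Applying B7's transfer function to that IN value gives OUT[B7] (row B7 above).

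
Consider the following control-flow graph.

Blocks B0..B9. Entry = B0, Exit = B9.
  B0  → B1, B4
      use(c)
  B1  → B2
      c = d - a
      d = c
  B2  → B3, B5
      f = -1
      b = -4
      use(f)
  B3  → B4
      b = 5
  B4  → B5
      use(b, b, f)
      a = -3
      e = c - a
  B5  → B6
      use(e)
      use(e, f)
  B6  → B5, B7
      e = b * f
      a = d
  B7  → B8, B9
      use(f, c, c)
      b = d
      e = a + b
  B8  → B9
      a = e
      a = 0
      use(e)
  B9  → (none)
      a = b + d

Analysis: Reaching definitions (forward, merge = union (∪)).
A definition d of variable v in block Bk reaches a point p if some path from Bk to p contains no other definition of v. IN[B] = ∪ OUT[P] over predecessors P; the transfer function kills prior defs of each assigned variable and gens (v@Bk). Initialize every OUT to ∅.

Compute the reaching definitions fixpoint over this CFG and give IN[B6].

Answer: {a@B4, a@B6, b@B2, b@B3, c@B1, d@B1, e@B4, e@B6, f@B2}

Working:
Fixpoint table:
  B0:  IN={}  OUT={}
  B1:  IN={}  OUT={c@B1, d@B1}
  B2:  IN={c@B1, d@B1}  OUT={b@B2, c@B1, d@B1, f@B2}
  B3:  IN={b@B2, c@B1, d@B1, f@B2}  OUT={b@B3, c@B1, d@B1, f@B2}
  B4:  IN={b@B3, c@B1, d@B1, f@B2}  OUT={a@B4, b@B3, c@B1, d@B1, e@B4, f@B2}
  B5:  IN={a@B4, a@B6, b@B2, b@B3, c@B1, d@B1, e@B4, e@B6, f@B2}  OUT={a@B4, a@B6, b@B2, b@B3, c@B1, d@B1, e@B4, e@B6, f@B2}
  B6:  IN={a@B4, a@B6, b@B2, b@B3, c@B1, d@B1, e@B4, e@B6, f@B2}  OUT={a@B6, b@B2, b@B3, c@B1, d@B1, e@B6, f@B2}
  B7:  IN={a@B6, b@B2, b@B3, c@B1, d@B1, e@B6, f@B2}  OUT={a@B6, b@B7, c@B1, d@B1, e@B7, f@B2}
  B8:  IN={a@B6, b@B7, c@B1, d@B1, e@B7, f@B2}  OUT={a@B8, b@B7, c@B1, d@B1, e@B7, f@B2}
  B9:  IN={a@B6, a@B8, b@B7, c@B1, d@B1, e@B7, f@B2}  OUT={a@B9, b@B7, c@B1, d@B1, e@B7, f@B2}

Merge at B6: IN[B6] = OUT[B5] = {a@B4, a@B6, b@B2, b@B3, c@B1, d@B1, e@B4, e@B6, f@B2}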